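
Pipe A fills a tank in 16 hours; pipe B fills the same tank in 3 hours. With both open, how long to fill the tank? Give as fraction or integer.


Rate of A = 1/16 job per hour
Rate of B = 1/3 job per hour
Combined rate = 1/16 + 1/3
Find common denominator: (3 + 16)/(16*3) = 19/48
Combined rate = 19/48 job per hour
Time together = 1 / (19/48) = 48/19 hours

48/19


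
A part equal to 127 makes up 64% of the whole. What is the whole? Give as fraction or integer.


Given: 127 is 64% of the whole
Set up: 127 = 64/100 * whole
whole = 127 * 100 / 64
whole = 12700 / 64
whole = 3175/16

3175/16


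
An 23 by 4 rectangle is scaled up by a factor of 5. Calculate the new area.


Original dimensions: 23 x 4
Enlargement factor = 5
New width = 23 * 5 = 115
New height = 4 * 5 = 20
New area = 115 * 20 = 2300

2300


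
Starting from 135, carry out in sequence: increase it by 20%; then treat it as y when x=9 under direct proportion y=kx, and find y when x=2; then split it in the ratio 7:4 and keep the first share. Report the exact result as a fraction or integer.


Start with 135.
Step 1: Increase by 20%: 135 * 120/100 = 162
Step 2: Direct prop: k = (162)/9; new y = k*2 = 162*2/9 = 36
Step 3: Split 7:4, first share = 36 * 7/11 = 252/11
Final result = 252/11

252/11


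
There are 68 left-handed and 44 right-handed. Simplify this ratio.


Find GCD(68, 44)
GCD = 4
Divide both by 4: 68/4 = 17, 44/4 = 11
Simplified ratio = 17:11

17:11


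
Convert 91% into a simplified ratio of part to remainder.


Part = 91%, Remainder = 9%
Ratio = 91:9
GCD(91, 9) = 1
Simplify: 91:9 = 91:9

91:9


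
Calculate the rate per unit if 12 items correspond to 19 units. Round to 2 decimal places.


Total items = 12
Number of units = 19
Unit rate = 12 / 19
= 0.63 items per unit

0.63


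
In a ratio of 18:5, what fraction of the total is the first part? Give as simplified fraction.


Total parts = 18 + 5 = 23
First part fraction = 18/23
Simplify: 18/23 = 18/23

18/23


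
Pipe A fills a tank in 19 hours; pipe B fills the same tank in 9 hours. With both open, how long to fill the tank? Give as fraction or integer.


Rate of A = 1/19 job per hour
Rate of B = 1/9 job per hour
Combined rate = 1/19 + 1/9
Find common denominator: (9 + 19)/(19*9) = 28/171
Combined rate = 28/171 job per hour
Time together = 1 / (28/171) = 171/28 hours

171/28


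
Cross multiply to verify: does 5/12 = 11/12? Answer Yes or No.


Cross multiply to check 5/12 = 11/12
Left cross product: 5 * 12 = 60
Right cross product: 12 * 11 = 132
60 != 132
Not equal, so proportions differ => No

No


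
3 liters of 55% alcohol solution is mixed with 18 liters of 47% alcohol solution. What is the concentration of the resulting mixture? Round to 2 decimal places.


Solute in mixture 1 = 55% of 3 L = 3*55/100 = 33/20 L
Solute in mixture 2 = 47% of 18 L = 18*47/100 = 423/50 L
Total solute = 33/20 + 423/50 = 1011/100 L
Total volume = 3 + 18 = 21 L
Final concentration = 1011/100/21 * 100 = 48.14%

48.14


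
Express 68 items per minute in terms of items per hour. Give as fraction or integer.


Converting from per minute to per hour
Rate = 68 items per minute
Multiply by 60: 68 * 60
= 4080 items per hour

4080


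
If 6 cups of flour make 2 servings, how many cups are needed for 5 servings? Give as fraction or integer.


Original: 6 cups for 2 servings
Target servings = 5
Scaling factor = 5/2
New amount = 6 * 5/2
= 30/2
= 15 cups

15


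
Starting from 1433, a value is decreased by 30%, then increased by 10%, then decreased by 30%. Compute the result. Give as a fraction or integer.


Start: 1433
Step 1: decrease by 30% => multiply by 70/100
  1433 * 70/100 = 10031/10
Step 2: increase by 10% => multiply by 110/100
  10031/10 * 110/100 = 110341/100
Step 3: decrease by 30% => multiply by 70/100
  110341/100 * 70/100 = 772387/1000
Final value = 772387/1000

772387/1000


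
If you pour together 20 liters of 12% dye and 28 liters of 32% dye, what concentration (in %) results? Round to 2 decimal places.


Solute in mixture 1 = 12% of 20 L = 20*12/100 = 12/5 L
Solute in mixture 2 = 32% of 28 L = 28*32/100 = 224/25 L
Total solute = 12/5 + 224/25 = 284/25 L
Total volume = 20 + 28 = 48 L
Final concentration = 284/25/48 * 100 = 23.67%

23.67


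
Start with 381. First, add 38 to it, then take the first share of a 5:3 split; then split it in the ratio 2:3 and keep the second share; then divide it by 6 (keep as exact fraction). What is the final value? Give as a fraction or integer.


Start with 381.
Step 1: Add 38: 381+38=419; split 5:3 first = 419*5/8 = 2095/8
Step 2: Split 2:3, second share = 2095/8 * 3/5 = 1257/8
Step 3: Divide by 6: 1257/8 / 6 = 419/16
Final result = 419/16

419/16


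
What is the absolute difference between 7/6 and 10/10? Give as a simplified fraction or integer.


Simplify: 7/6 = 7/6 and 10/10 = 1
Find common denominator: LCD = 6
Convert: 7/6 and 6/6
Difference = |7 - 6|/6 = 1/6
Simplified = 1/6

1/6


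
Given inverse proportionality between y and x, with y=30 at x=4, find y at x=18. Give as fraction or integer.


Inverse proportion: y = k/x
Find k: k = 4 * 30 = 120
Compute y at x=18: y = 120/18
y = 20/3

20/3


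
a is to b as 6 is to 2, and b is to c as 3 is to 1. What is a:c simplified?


Given a:b = 6:2 and b:c = 3:1
Make b consistent. Multiply first ratio by 3: a:b = 18:6
Multiply second ratio by 2: b:c = 6:2
Now b = 6 in both, so a:b:c = 18:6:2
Therefore a:c = 18:2
Simplify by GCD: a:c = 9:1

9:1


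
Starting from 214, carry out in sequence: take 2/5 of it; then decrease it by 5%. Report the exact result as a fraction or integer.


Start with 214.
Step 1: Take 2/5: 214 * 2/5 = 428/5
Step 2: Decrease by 5%: 428/5 * 95/100 = 2033/25
Final result = 2033/25

2033/25


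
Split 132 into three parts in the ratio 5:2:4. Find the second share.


Ratio = 5:2:4
Total parts = 5 + 2 + 4 = 11
Value per part = 132 / 11 = 12
First share = 5 * 12 = 60
Middle share = 2 * 12 = 24
Third share = 4 * 12 = 48

24


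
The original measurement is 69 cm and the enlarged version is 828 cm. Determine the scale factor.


Original length = 69 cm
Scaled length = 828 cm
Scale factor = 828 / 69
= 12

12


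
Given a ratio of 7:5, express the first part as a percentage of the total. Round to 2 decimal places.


Total parts = 7 + 5 = 12
First part fraction = 7/12
Percentage = (7/12) * 100
= 0.583333 * 100
= 58.33%

58.33


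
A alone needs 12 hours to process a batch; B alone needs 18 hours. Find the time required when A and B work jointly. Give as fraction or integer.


Rate of A = 1/12 job per hour
Rate of B = 1/18 job per hour
Combined rate = 1/12 + 1/18
Find common denominator: (18 + 12)/(12*18) = 30/216
Combined rate = 5/36 job per hour
Time together = 1 / (5/36) = 36/5 hours

36/5


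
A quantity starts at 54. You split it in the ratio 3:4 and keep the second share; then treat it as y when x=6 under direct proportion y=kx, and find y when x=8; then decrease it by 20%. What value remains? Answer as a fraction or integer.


Start with 54.
Step 1: Split 3:4, second share = 54 * 4/7 = 216/7
Step 2: Direct prop: k = (216/7)/6; new y = k*8 = 216/7*8/6 = 288/7
Step 3: Decrease by 20%: 288/7 * 80/100 = 1152/35
Final result = 1152/35

1152/35


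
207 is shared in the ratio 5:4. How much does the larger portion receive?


Total parts = 5 + 4 = 9
Value per part = 207 / 9 = 23
First share = 5 * 23 = 115
Second share = 4 * 23 = 92
Larger share = 115

115


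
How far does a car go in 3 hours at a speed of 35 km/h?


Using distance = speed * time
Speed = 35 km/h
Time = 3 hours
Distance = 35 * 3
= 105 km

105


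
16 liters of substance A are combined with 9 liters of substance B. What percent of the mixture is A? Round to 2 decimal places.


Volume of A = 16 L
Volume of B = 9 L
Total volume = 16 + 9 = 25 L
Percentage of A = (16/25) * 100
= 64.00%

64.00


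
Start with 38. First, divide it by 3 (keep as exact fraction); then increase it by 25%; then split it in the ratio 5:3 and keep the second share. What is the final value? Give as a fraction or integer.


Start with 38.
Step 1: Divide by 3: 38 / 3 = 38/3
Step 2: Increase by 25%: 38/3 * 125/100 = 95/6
Step 3: Split 5:3, second share = 95/6 * 3/8 = 95/16
Final result = 95/16

95/16


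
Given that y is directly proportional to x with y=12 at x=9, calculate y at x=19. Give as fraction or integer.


Direct proportion: y = kx
Find k: k = 12/9 = 4/3
Compute y at x=19: y = 4/3 * 19
y = 76/3

76/3


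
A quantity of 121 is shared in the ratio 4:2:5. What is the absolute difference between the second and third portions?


Total parts = 4 + 2 + 5 = 11
Value per part = 121 / 11 = 11
Shares: 4*11=44, 2*11=22, 5*11=55
Second share = 22, third share = 55
Difference = |22 - 55| = 33

33


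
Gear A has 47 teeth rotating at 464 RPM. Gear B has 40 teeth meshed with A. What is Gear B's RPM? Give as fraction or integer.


Gear ratio: teeth_A * RPM_A = teeth_B * RPM_B
47 * 464 = 40 * RPM_B
21808 = 40 * RPM_B
RPM_B = 21808 / 40
RPM_B = 2726/5

2726/5


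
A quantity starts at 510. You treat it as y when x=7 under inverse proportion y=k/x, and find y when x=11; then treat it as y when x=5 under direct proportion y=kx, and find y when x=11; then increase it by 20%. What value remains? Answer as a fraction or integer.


Start with 510.
Step 1: Inverse prop: k = (510)*7; new y = k/11 = 510*7/11 = 3570/11
Step 2: Direct prop: k = (3570/11)/5; new y = k*11 = 3570/11*11/5 = 714
Step 3: Increase by 20%: 714 * 120/100 = 4284/5
Final result = 4284/5

4284/5


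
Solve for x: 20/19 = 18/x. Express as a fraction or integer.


Setting up: 20/19 = 18/x
Cross multiply: 20 * x = 19 * 18
20x = 342
x = 342/20
x = 171/10

171/10


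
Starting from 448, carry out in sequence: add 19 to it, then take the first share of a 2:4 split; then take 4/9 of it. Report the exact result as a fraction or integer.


Start with 448.
Step 1: Add 19: 448+19=467; split 2:4 first = 467*2/6 = 467/3
Step 2: Take 4/9: 467/3 * 4/9 = 1868/27
Final result = 1868/27

1868/27


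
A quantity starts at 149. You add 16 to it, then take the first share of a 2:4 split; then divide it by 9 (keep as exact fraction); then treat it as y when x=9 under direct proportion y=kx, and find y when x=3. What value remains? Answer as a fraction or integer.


Start with 149.
Step 1: Add 16: 149+16=165; split 2:4 first = 165*2/6 = 55
Step 2: Divide by 9: 55 / 9 = 55/9
Step 3: Direct prop: k = (55/9)/9; new y = k*3 = 55/9*3/9 = 55/27
Final result = 55/27

55/27


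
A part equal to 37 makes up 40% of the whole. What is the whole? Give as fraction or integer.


Given: 37 is 40% of the whole
Set up: 37 = 40/100 * whole
whole = 37 * 100 / 40
whole = 3700 / 40
whole = 185/2

185/2


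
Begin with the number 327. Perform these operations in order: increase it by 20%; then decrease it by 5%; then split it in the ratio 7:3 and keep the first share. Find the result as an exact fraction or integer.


Start with 327.
Step 1: Increase by 20%: 327 * 120/100 = 1962/5
Step 2: Decrease by 5%: 1962/5 * 95/100 = 18639/50
Step 3: Split 7:3, first share = 18639/50 * 7/10 = 130473/500
Final result = 130473/500

130473/500


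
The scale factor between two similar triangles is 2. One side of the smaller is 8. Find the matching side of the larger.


Similar triangles have proportional sides
Scale factor = 2
Smaller side = 8
Corresponding larger side = 8 * 2
= 16

16


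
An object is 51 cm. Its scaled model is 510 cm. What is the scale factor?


Original length = 51 cm
Scaled length = 510 cm
Scale factor = 510 / 51
= 10

10


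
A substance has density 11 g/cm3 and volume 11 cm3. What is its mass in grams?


Using mass = density * volume
Density = 11 g/cm3
Volume = 11 cm3
Mass = 11 * 11
= 121 g

121


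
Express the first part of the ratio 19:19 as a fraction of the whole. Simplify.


Total parts = 19 + 19 = 38
First part fraction = 19/38
Simplify: 19/38 = 1/2

1/2


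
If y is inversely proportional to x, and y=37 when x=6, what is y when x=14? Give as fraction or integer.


Inverse proportion: y = k/x
Find k: k = 6 * 37 = 222
Compute y at x=14: y = 222/14
y = 111/7

111/7


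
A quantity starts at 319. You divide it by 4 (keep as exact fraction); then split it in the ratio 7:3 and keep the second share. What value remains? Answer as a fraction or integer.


Start with 319.
Step 1: Divide by 4: 319 / 4 = 319/4
Step 2: Split 7:3, second share = 319/4 * 3/10 = 957/40
Final result = 957/40

957/40


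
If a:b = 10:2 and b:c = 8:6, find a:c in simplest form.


Given a:b = 10:2 and b:c = 8:6
Make b consistent. Multiply first ratio by 8: a:b = 80:16
Multiply second ratio by 2: b:c = 16:12
Now b = 16 in both, so a:b:c = 80:16:12
Therefore a:c = 80:12
Simplify by GCD: a:c = 20:3

20:3


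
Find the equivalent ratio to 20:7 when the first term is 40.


Original ratio: 20:7
First term target: 40
Scale factor = 40 / 20 = 2
Multiply second term: 7 * 2 = 14
Equivalent ratio = 40:14

40:14


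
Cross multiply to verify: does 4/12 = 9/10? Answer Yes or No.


Cross multiply to check 4/12 = 9/10
Left cross product: 4 * 10 = 40
Right cross product: 12 * 9 = 108
40 != 108
Not equal, so proportions differ => No

No


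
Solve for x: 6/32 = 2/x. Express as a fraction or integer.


Setting up: 6/32 = 2/x
Cross multiply: 6 * x = 32 * 2
6x = 64
x = 64/6
x = 32/3

32/3


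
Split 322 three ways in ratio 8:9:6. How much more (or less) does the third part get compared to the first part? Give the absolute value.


Total parts = 8 + 9 + 6 = 23
Value per part = 322 / 23 = 14
Shares: 8*14=112, 9*14=126, 6*14=84
Third share = 84, first share = 112
Difference = |84 - 112| = 28

28


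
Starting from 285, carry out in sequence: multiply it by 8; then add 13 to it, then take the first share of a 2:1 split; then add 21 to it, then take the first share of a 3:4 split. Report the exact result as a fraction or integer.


Start with 285.
Step 1: Multiply by 8: 285 * 8 = 2280
Step 2: Add 13: 2280+13=2293; split 2:1 first = 2293*2/3 = 4586/3
Step 3: Add 21: 4586/3+21=4649/3; split 3:4 first = 4649/3*3/7 = 4649/7
Final result = 4649/7

4649/7


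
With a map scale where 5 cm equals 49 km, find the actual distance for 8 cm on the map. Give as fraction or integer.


Map scale: 5 cm = 49 km
Measured distance on map = 8 cm
Set up proportion: 8 * 49 / 5
= 392 / 5
= 392/5 km

392/5


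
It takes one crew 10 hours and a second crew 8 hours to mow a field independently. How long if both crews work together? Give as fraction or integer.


Rate of A = 1/10 job per hour
Rate of B = 1/8 job per hour
Combined rate = 1/10 + 1/8
Find common denominator: (8 + 10)/(10*8) = 18/80
Combined rate = 9/40 job per hour
Time together = 1 / (9/40) = 40/9 hours

40/9


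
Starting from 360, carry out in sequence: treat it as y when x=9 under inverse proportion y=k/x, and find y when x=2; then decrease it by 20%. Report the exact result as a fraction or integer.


Start with 360.
Step 1: Inverse prop: k = (360)*9; new y = k/2 = 360*9/2 = 1620
Step 2: Decrease by 20%: 1620 * 80/100 = 1296
Final result = 1296

1296


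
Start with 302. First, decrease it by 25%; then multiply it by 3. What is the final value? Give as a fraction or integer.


Start with 302.
Step 1: Decrease by 25%: 302 * 75/100 = 453/2
Step 2: Multiply by 3: 453/2 * 3 = 1359/2
Final result = 1359/2

1359/2


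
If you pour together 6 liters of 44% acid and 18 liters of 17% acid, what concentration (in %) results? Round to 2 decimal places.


Solute in mixture 1 = 44% of 6 L = 6*44/100 = 66/25 L
Solute in mixture 2 = 17% of 18 L = 18*17/100 = 153/50 L
Total solute = 66/25 + 153/50 = 57/10 L
Total volume = 6 + 18 = 24 L
Final concentration = 57/10/24 * 100 = 23.75%

23.75


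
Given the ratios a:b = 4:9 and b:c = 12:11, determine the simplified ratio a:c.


Given a:b = 4:9 and b:c = 12:11
Make b consistent. Multiply first ratio by 12: a:b = 48:108
Multiply second ratio by 9: b:c = 108:99
Now b = 108 in both, so a:b:c = 48:108:99
Therefore a:c = 48:99
Simplify by GCD: a:c = 16:33

16:33


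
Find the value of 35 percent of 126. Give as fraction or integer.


Compute 35% of 126
Convert percentage: 35% = 35/100
Multiply: 126 * 35/100
= 4410/100
= 441/10

441/10


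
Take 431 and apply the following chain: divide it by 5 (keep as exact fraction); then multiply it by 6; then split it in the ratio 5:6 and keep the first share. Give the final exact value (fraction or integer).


Start with 431.
Step 1: Divide by 5: 431 / 5 = 431/5
Step 2: Multiply by 6: 431/5 * 6 = 2586/5
Step 3: Split 5:6, first share = 2586/5 * 5/11 = 2586/11
Final result = 2586/11

2586/11


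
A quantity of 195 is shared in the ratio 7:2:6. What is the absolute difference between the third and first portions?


Total parts = 7 + 2 + 6 = 15
Value per part = 195 / 15 = 13
Shares: 7*13=91, 2*13=26, 6*13=78
Third share = 78, first share = 91
Difference = |78 - 91| = 13

13


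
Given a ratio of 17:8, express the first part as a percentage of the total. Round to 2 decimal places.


Total parts = 17 + 8 = 25
First part fraction = 17/25
Percentage = (17/25) * 100
= 0.68 * 100
= 68.00%

68.00


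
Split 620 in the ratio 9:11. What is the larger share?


Total parts = 9 + 11 = 20
Value per part = 620 / 20 = 31
First share = 9 * 31 = 279
Second share = 11 * 31 = 341
Larger share = 341

341


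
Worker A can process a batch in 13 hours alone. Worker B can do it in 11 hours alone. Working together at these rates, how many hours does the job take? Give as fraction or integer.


Rate of A = 1/13 job per hour
Rate of B = 1/11 job per hour
Combined rate = 1/13 + 1/11
Find common denominator: (11 + 13)/(13*11) = 24/143
Combined rate = 24/143 job per hour
Time together = 1 / (24/143) = 143/24 hours

143/24


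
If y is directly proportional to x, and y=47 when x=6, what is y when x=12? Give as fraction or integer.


Direct proportion: y = kx
Find k: k = 47/6 = 47/6
Compute y at x=12: y = 47/6 * 12
y = 94

94


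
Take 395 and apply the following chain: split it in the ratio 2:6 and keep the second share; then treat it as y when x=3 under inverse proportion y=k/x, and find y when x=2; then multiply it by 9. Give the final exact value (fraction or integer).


Start with 395.
Step 1: Split 2:6, second share = 395 * 6/8 = 1185/4
Step 2: Inverse prop: k = (1185/4)*3; new y = k/2 = 1185/4*3/2 = 3555/8
Step 3: Multiply by 9: 3555/8 * 9 = 31995/8
Final result = 31995/8

31995/8


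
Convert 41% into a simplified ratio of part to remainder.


Part = 41%, Remainder = 59%
Ratio = 41:59
GCD(41, 59) = 1
Simplify: 41:59 = 41:59

41:59


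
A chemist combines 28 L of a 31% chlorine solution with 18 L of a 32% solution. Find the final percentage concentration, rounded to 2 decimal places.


Solute in mixture 1 = 31% of 28 L = 28*31/100 = 217/25 L
Solute in mixture 2 = 32% of 18 L = 18*32/100 = 144/25 L
Total solute = 217/25 + 144/25 = 361/25 L
Total volume = 28 + 18 = 46 L
Final concentration = 361/25/46 * 100 = 31.39%

31.39


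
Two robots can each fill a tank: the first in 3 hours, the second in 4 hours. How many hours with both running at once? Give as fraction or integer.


Rate of A = 1/3 job per hour
Rate of B = 1/4 job per hour
Combined rate = 1/3 + 1/4
Find common denominator: (4 + 3)/(3*4) = 7/12
Combined rate = 7/12 job per hour
Time together = 1 / (7/12) = 12/7 hours

12/7


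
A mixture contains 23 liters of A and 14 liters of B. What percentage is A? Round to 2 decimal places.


Volume of A = 23 L
Volume of B = 14 L
Total volume = 23 + 14 = 37 L
Percentage of A = (23/37) * 100
= 62.16%

62.16


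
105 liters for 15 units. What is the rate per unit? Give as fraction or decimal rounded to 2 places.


Total liters = 105
Number of units = 15
Unit rate = 105 / 15
= 7 liters per unit

7


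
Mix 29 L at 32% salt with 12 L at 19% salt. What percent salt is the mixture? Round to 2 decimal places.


Solute in mixture 1 = 32% of 29 L = 29*32/100 = 232/25 L
Solute in mixture 2 = 19% of 12 L = 12*19/100 = 57/25 L
Total solute = 232/25 + 57/25 = 289/25 L
Total volume = 29 + 12 = 41 L
Final concentration = 289/25/41 * 100 = 28.20%

28.20


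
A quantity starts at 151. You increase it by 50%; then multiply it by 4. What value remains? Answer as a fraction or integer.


Start with 151.
Step 1: Increase by 50%: 151 * 150/100 = 453/2
Step 2: Multiply by 4: 453/2 * 4 = 906
Final result = 906

906


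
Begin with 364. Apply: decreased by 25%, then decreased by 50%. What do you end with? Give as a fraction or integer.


Start: 364
Step 1: decrease by 25% => multiply by 75/100
  364 * 75/100 = 273
Step 2: decrease by 50% => multiply by 50/100
  273 * 50/100 = 273/2
Final value = 273/2

273/2


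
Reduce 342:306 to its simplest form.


Find GCD(342, 306)
GCD = 18
Divide both by 18: 342/18 = 19, 306/18 = 17
Simplified ratio = 19:17

19:17


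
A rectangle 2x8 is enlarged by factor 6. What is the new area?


Original dimensions: 2 x 8
Enlargement factor = 6
New width = 2 * 6 = 12
New height = 8 * 6 = 48
New area = 12 * 48 = 576

576


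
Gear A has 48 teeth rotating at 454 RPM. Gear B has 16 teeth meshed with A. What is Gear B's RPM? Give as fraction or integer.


Gear ratio: teeth_A * RPM_A = teeth_B * RPM_B
48 * 454 = 16 * RPM_B
21792 = 16 * RPM_B
RPM_B = 21792 / 16
RPM_B = 1362

1362


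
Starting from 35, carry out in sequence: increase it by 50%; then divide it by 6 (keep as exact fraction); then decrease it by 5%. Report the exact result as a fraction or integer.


Start with 35.
Step 1: Increase by 50%: 35 * 150/100 = 105/2
Step 2: Divide by 6: 105/2 / 6 = 35/4
Step 3: Decrease by 5%: 35/4 * 95/100 = 133/16
Final result = 133/16

133/16


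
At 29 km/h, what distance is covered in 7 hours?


Using distance = speed * time
Speed = 29 km/h
Time = 7 hours
Distance = 29 * 7
= 203 km

203


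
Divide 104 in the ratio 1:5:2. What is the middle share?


Ratio = 1:5:2
Total parts = 1 + 5 + 2 = 8
Value per part = 104 / 8 = 13
First share = 1 * 13 = 13
Middle share = 5 * 13 = 65
Third share = 2 * 13 = 26

65


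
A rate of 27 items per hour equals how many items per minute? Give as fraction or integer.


Converting from per hour to per minute
Rate = 27 items per hour
Divide by 60: 27/60
= 9/20 items per minute

9/20


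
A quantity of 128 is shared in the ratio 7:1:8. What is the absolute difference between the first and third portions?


Total parts = 7 + 1 + 8 = 16
Value per part = 128 / 16 = 8
Shares: 7*8=56, 1*8=8, 8*8=64
First share = 56, third share = 64
Difference = |56 - 64| = 8

8


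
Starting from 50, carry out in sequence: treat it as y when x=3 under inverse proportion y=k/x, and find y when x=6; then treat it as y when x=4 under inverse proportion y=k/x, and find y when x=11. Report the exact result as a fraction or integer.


Start with 50.
Step 1: Inverse prop: k = (50)*3; new y = k/6 = 50*3/6 = 25
Step 2: Inverse prop: k = (25)*4; new y = k/11 = 25*4/11 = 100/11
Final result = 100/11

100/11


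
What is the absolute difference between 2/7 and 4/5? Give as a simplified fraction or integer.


Simplify: 2/7 = 2/7 and 4/5 = 4/5
Find common denominator: LCD = 35
Convert: 10/35 and 28/35
Difference = |10 - 28|/35 = 18/35
Simplified = 18/35

18/35


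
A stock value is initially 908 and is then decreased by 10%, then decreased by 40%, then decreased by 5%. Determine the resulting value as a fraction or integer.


Start: 908
Step 1: decrease by 10% => multiply by 90/100
  908 * 90/100 = 4086/5
Step 2: decrease by 40% => multiply by 60/100
  4086/5 * 60/100 = 12258/25
Step 3: decrease by 5% => multiply by 95/100
  12258/25 * 95/100 = 116451/250
Final value = 116451/250

116451/250


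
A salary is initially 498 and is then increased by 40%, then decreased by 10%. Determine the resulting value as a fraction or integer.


Start: 498
Step 1: increase by 40% => multiply by 140/100
  498 * 140/100 = 3486/5
Step 2: decrease by 10% => multiply by 90/100
  3486/5 * 90/100 = 15687/25
Final value = 15687/25

15687/25


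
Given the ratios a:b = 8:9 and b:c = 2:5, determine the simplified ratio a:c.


Given a:b = 8:9 and b:c = 2:5
Make b consistent. Multiply first ratio by 2: a:b = 16:18
Multiply second ratio by 9: b:c = 18:45
Now b = 18 in both, so a:b:c = 16:18:45
Therefore a:c = 16:45
Simplify by GCD: a:c = 16:45

16:45


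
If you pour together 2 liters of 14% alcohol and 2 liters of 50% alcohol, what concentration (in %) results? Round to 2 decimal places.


Solute in mixture 1 = 14% of 2 L = 2*14/100 = 7/25 L
Solute in mixture 2 = 50% of 2 L = 2*50/100 = 1 L
Total solute = 7/25 + 1 = 32/25 L
Total volume = 2 + 2 = 4 L
Final concentration = 32/25/4 * 100 = 32.00%

32.00


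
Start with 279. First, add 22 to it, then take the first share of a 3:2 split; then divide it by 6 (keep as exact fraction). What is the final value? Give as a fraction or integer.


Start with 279.
Step 1: Add 22: 279+22=301; split 3:2 first = 301*3/5 = 903/5
Step 2: Divide by 6: 903/5 / 6 = 301/10
Final result = 301/10

301/10


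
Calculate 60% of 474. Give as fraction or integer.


Compute 60% of 474
Convert percentage: 60% = 60/100
Multiply: 474 * 60/100
= 28440/100
= 1422/5

1422/5


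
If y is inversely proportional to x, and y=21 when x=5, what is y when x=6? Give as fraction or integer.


Inverse proportion: y = k/x
Find k: k = 5 * 21 = 105
Compute y at x=6: y = 105/6
y = 35/2

35/2


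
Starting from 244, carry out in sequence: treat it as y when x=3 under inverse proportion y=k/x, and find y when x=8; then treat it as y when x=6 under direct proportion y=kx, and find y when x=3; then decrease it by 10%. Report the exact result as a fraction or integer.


Start with 244.
Step 1: Inverse prop: k = (244)*3; new y = k/8 = 244*3/8 = 183/2
Step 2: Direct prop: k = (183/2)/6; new y = k*3 = 183/2*3/6 = 183/4
Step 3: Decrease by 10%: 183/4 * 90/100 = 1647/40
Final result = 1647/40

1647/40


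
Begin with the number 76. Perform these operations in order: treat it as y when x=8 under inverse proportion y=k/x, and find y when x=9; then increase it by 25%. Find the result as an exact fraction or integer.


Start with 76.
Step 1: Inverse prop: k = (76)*8; new y = k/9 = 76*8/9 = 608/9
Step 2: Increase by 25%: 608/9 * 125/100 = 760/9
Final result = 760/9

760/9


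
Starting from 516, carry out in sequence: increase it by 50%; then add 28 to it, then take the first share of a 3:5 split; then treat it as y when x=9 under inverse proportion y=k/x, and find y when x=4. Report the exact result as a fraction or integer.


Start with 516.
Step 1: Increase by 50%: 516 * 150/100 = 774
Step 2: Add 28: 774+28=802; split 3:5 first = 802*3/8 = 1203/4
Step 3: Inverse prop: k = (1203/4)*9; new y = k/4 = 1203/4*9/4 = 10827/16
Final result = 10827/16

10827/16


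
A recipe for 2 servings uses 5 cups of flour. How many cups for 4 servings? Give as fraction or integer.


Original: 5 cups for 2 servings
Target servings = 4
Scaling factor = 4/2
New amount = 5 * 4/2
= 20/2
= 10 cups

10


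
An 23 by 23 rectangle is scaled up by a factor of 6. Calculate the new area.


Original dimensions: 23 x 23
Enlargement factor = 6
New width = 23 * 6 = 138
New height = 23 * 6 = 138
New area = 138 * 138 = 19044

19044


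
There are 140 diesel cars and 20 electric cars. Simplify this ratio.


Find GCD(140, 20)
GCD = 20
Divide both by 20: 140/20 = 7, 20/20 = 1
Simplified ratio = 7:1

7:1


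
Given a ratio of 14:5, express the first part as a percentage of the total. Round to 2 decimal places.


Total parts = 14 + 5 = 19
First part fraction = 14/19
Percentage = (14/19) * 100
= 0.736842 * 100
= 73.68%

73.68


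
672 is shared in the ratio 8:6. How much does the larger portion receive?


Total parts = 8 + 6 = 14
Value per part = 672 / 14 = 48
First share = 8 * 48 = 384
Second share = 6 * 48 = 288
Larger share = 384

384


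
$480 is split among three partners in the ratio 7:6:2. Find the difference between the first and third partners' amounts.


Total parts = 7 + 6 + 2 = 15
Value per part = 480 / 15 = 32
Shares: 7*32=224, 6*32=192, 2*32=64
First share = 224, third share = 64
Difference = |224 - 64| = 160

160


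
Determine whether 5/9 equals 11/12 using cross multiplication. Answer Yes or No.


Cross multiply to check 5/9 = 11/12
Left cross product: 5 * 12 = 60
Right cross product: 9 * 11 = 99
60 != 99
Not equal, so proportions differ => No

No


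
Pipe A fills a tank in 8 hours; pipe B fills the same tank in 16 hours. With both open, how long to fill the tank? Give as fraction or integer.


Rate of A = 1/8 job per hour
Rate of B = 1/16 job per hour
Combined rate = 1/8 + 1/16
Find common denominator: (16 + 8)/(8*16) = 24/128
Combined rate = 3/16 job per hour
Time together = 1 / (3/16) = 16/3 hours

16/3


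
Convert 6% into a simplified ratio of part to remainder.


Part = 6%, Remainder = 94%
Ratio = 6:94
GCD(6, 94) = 2
Simplify: 3:47 = 3:47

3:47


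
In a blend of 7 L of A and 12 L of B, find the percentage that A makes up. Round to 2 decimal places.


Volume of A = 7 L
Volume of B = 12 L
Total volume = 7 + 12 = 19 L
Percentage of A = (7/19) * 100
= 36.84%

36.84


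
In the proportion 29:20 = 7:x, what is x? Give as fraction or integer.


Setting up: 29/20 = 7/x
Cross multiply: 29 * x = 20 * 7
29x = 140
x = 140/29
x = 140/29

140/29


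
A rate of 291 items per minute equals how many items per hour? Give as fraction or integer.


Converting from per minute to per hour
Rate = 291 items per minute
Multiply by 60: 291 * 60
= 17460 items per hour

17460


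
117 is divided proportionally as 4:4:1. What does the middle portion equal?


Ratio = 4:4:1
Total parts = 4 + 4 + 1 = 9
Value per part = 117 / 9 = 13
First share = 4 * 13 = 52
Middle share = 4 * 13 = 52
Third share = 1 * 13 = 13

52


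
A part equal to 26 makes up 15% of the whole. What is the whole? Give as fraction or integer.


Given: 26 is 15% of the whole
Set up: 26 = 15/100 * whole
whole = 26 * 100 / 15
whole = 2600 / 15
whole = 520/3

520/3


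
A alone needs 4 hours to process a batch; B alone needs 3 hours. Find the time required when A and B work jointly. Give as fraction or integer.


Rate of A = 1/4 job per hour
Rate of B = 1/3 job per hour
Combined rate = 1/4 + 1/3
Find common denominator: (3 + 4)/(4*3) = 7/12
Combined rate = 7/12 job per hour
Time together = 1 / (7/12) = 12/7 hours

12/7


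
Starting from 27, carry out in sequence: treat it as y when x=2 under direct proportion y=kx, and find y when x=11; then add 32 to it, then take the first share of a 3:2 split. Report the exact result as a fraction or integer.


Start with 27.
Step 1: Direct prop: k = (27)/2; new y = k*11 = 27*11/2 = 297/2
Step 2: Add 32: 297/2+32=361/2; split 3:2 first = 361/2*3/5 = 1083/10
Final result = 1083/10

1083/10


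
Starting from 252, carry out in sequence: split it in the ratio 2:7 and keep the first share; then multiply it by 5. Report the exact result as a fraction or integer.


Start with 252.
Step 1: Split 2:7, first share = 252 * 2/9 = 56
Step 2: Multiply by 5: 56 * 5 = 280
Final result = 280

280


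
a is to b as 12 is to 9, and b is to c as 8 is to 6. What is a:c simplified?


Given a:b = 12:9 and b:c = 8:6
Make b consistent. Multiply first ratio by 8: a:b = 96:72
Multiply second ratio by 9: b:c = 72:54
Now b = 72 in both, so a:b:c = 96:72:54
Therefore a:c = 96:54
Simplify by GCD: a:c = 16:9

16:9


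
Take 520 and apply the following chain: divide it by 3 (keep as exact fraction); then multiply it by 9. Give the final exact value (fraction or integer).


Start with 520.
Step 1: Divide by 3: 520 / 3 = 520/3
Step 2: Multiply by 9: 520/3 * 9 = 1560
Final result = 1560

1560


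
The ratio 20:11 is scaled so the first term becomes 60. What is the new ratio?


Original ratio: 20:11
First term target: 60
Scale factor = 60 / 20 = 3
Multiply second term: 11 * 3 = 33
Equivalent ratio = 60:33

60:33


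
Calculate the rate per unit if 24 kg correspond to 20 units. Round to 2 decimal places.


Total kg = 24
Number of units = 20
Unit rate = 24 / 20
= 1.20 kg per unit

1.20


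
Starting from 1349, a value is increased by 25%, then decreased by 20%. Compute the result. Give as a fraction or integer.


Start: 1349
Step 1: increase by 25% => multiply by 125/100
  1349 * 125/100 = 6745/4
Step 2: decrease by 20% => multiply by 80/100
  6745/4 * 80/100 = 1349
Final value = 1349

1349


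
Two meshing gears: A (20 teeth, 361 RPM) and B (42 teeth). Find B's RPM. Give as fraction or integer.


Gear ratio: teeth_A * RPM_A = teeth_B * RPM_B
20 * 361 = 42 * RPM_B
7220 = 42 * RPM_B
RPM_B = 7220 / 42
RPM_B = 3610/21

3610/21


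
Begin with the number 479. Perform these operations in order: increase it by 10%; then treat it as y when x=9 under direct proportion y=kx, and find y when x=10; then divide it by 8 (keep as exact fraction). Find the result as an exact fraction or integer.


Start with 479.
Step 1: Increase by 10%: 479 * 110/100 = 5269/10
Step 2: Direct prop: k = (5269/10)/9; new y = k*10 = 5269/10*10/9 = 5269/9
Step 3: Divide by 8: 5269/9 / 8 = 5269/72
Final result = 5269/72

5269/72


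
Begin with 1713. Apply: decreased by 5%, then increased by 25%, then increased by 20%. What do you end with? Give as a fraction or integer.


Start: 1713
Step 1: decrease by 5% => multiply by 95/100
  1713 * 95/100 = 32547/20
Step 2: increase by 25% => multiply by 125/100
  32547/20 * 125/100 = 32547/16
Step 3: increase by 20% => multiply by 120/100
  32547/16 * 120/100 = 97641/40
Final value = 97641/40

97641/40


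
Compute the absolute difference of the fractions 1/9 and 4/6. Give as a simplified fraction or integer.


Simplify: 1/9 = 1/9 and 4/6 = 2/3
Find common denominator: LCD = 9
Convert: 1/9 and 6/9
Difference = |1 - 6|/9 = 5/9
Simplified = 5/9

5/9


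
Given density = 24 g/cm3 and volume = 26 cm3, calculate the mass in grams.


Using mass = density * volume
Density = 24 g/cm3
Volume = 26 cm3
Mass = 24 * 26
= 624 g

624


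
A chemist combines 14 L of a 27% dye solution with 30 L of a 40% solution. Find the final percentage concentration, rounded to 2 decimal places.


Solute in mixture 1 = 27% of 14 L = 14*27/100 = 189/50 L
Solute in mixture 2 = 40% of 30 L = 30*40/100 = 12 L
Total solute = 189/50 + 12 = 789/50 L
Total volume = 14 + 30 = 44 L
Final concentration = 789/50/44 * 100 = 35.86%

35.86


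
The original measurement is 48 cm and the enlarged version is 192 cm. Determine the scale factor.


Original length = 48 cm
Scaled length = 192 cm
Scale factor = 192 / 48
= 4

4


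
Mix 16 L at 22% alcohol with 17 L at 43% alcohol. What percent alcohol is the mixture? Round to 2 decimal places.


Solute in mixture 1 = 22% of 16 L = 16*22/100 = 88/25 L
Solute in mixture 2 = 43% of 17 L = 17*43/100 = 731/100 L
Total solute = 88/25 + 731/100 = 1083/100 L
Total volume = 16 + 17 = 33 L
Final concentration = 1083/100/33 * 100 = 32.82%

32.82


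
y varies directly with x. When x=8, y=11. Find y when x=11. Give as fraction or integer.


Direct proportion: y = kx
Find k: k = 11/8 = 11/8
Compute y at x=11: y = 11/8 * 11
y = 121/8

121/8


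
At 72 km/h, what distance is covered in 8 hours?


Using distance = speed * time
Speed = 72 km/h
Time = 8 hours
Distance = 72 * 8
= 576 km

576


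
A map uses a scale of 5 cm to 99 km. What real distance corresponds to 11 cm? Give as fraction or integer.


Map scale: 5 cm = 99 km
Measured distance on map = 11 cm
Set up proportion: 11 * 99 / 5
= 1089 / 5
= 1089/5 km

1089/5


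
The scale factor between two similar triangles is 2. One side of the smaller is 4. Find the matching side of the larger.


Similar triangles have proportional sides
Scale factor = 2
Smaller side = 4
Corresponding larger side = 4 * 2
= 8

8


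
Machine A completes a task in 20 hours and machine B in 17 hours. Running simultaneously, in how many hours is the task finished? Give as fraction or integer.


Rate of A = 1/20 job per hour
Rate of B = 1/17 job per hour
Combined rate = 1/20 + 1/17
Find common denominator: (17 + 20)/(20*17) = 37/340
Combined rate = 37/340 job per hour
Time together = 1 / (37/340) = 340/37 hours

340/37


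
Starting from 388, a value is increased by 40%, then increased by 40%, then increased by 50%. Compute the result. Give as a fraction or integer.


Start: 388
Step 1: increase by 40% => multiply by 140/100
  388 * 140/100 = 2716/5
Step 2: increase by 40% => multiply by 140/100
  2716/5 * 140/100 = 19012/25
Step 3: increase by 50% => multiply by 150/100
  19012/25 * 150/100 = 28518/25
Final value = 28518/25

28518/25


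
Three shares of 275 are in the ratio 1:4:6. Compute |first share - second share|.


Total parts = 1 + 4 + 6 = 11
Value per part = 275 / 11 = 25
Shares: 1*25=25, 4*25=100, 6*25=150
First share = 25, second share = 100
Difference = |25 - 100| = 75

75


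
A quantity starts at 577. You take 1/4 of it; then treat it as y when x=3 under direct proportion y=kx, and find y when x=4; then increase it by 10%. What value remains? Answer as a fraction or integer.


Start with 577.
Step 1: Take 1/4: 577 * 1/4 = 577/4
Step 2: Direct prop: k = (577/4)/3; new y = k*4 = 577/4*4/3 = 577/3
Step 3: Increase by 10%: 577/3 * 110/100 = 6347/30
Final result = 6347/30

6347/30


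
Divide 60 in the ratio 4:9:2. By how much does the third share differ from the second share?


Total parts = 4 + 9 + 2 = 15
Value per part = 60 / 15 = 4
Shares: 4*4=16, 9*4=36, 2*4=8
Third share = 8, second share = 36
Difference = |8 - 36| = 28

28


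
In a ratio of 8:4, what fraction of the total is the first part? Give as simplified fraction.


Total parts = 8 + 4 = 12
First part fraction = 8/12
Simplify: 8/12 = 2/3

2/3


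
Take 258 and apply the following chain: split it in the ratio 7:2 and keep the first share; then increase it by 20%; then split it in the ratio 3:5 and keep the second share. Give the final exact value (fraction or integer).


Start with 258.
Step 1: Split 7:2, first share = 258 * 7/9 = 602/3
Step 2: Increase by 20%: 602/3 * 120/100 = 1204/5
Step 3: Split 3:5, second share = 1204/5 * 5/8 = 301/2
Final result = 301/2

301/2


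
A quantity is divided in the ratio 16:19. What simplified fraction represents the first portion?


Total parts = 16 + 19 = 35
First part fraction = 16/35
Simplify: 16/35 = 16/35

16/35


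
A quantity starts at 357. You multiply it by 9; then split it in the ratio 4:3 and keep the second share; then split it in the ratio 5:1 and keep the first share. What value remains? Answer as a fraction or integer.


Start with 357.
Step 1: Multiply by 9: 357 * 9 = 3213
Step 2: Split 4:3, second share = 3213 * 3/7 = 1377
Step 3: Split 5:1, first share = 1377 * 5/6 = 2295/2
Final result = 2295/2

2295/2


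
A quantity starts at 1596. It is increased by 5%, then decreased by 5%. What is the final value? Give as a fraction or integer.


Start: 1596
Step 1: increase by 5% => multiply by 105/100
  1596 * 105/100 = 8379/5
Step 2: decrease by 5% => multiply by 95/100
  8379/5 * 95/100 = 159201/100
Final value = 159201/100

159201/100


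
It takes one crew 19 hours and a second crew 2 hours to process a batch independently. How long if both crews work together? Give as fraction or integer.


Rate of A = 1/19 job per hour
Rate of B = 1/2 job per hour
Combined rate = 1/19 + 1/2
Find common denominator: (2 + 19)/(19*2) = 21/38
Combined rate = 21/38 job per hour
Time together = 1 / (21/38) = 38/21 hours

38/21


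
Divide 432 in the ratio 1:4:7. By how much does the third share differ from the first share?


Total parts = 1 + 4 + 7 = 12
Value per part = 432 / 12 = 36
Shares: 1*36=36, 4*36=144, 7*36=252
Third share = 252, first share = 36
Difference = |252 - 36| = 216

216
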